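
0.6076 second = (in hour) 0.0001688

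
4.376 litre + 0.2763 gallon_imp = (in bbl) 0.03542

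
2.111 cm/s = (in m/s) 0.02111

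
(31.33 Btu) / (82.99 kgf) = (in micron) 4.062e+07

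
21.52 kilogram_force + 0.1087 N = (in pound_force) 47.47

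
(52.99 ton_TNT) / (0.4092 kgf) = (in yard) 6.042e+10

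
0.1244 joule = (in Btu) 0.0001179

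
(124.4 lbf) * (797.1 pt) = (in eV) 9.712e+20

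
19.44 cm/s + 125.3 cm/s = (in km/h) 5.211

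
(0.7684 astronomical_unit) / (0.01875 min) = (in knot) 1.986e+11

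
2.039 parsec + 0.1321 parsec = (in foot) 2.198e+17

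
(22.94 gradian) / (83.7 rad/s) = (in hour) 1.196e-06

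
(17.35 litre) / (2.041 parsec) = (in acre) 6.808e-23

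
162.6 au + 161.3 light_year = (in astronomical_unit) 1.02e+07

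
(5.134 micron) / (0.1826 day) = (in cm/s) 3.254e-08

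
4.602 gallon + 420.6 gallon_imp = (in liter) 1930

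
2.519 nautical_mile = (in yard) 5102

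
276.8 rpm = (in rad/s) 28.99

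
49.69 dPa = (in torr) 0.03727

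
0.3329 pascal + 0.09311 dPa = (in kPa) 0.0003422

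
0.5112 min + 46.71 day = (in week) 6.673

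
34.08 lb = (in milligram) 1.546e+07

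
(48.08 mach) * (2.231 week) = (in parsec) 7.159e-07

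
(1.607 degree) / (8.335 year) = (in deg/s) 6.114e-09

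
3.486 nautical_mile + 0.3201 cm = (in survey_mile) 4.012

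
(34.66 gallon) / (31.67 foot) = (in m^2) 0.01359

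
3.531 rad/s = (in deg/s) 202.3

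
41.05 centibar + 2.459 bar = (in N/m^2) 2.87e+05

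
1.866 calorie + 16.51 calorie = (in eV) 4.799e+20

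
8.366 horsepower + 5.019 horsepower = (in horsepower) 13.38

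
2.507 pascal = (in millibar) 0.02507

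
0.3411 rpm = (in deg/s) 2.047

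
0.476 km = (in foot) 1562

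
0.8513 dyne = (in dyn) 0.8513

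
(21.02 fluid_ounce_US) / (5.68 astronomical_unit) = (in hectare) 7.316e-20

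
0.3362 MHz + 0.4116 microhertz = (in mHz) 3.362e+08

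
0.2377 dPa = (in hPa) 0.0002377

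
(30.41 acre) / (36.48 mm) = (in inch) 1.328e+08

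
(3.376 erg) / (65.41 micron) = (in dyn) 516.1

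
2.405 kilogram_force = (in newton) 23.58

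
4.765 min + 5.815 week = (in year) 0.1115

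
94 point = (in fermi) 3.316e+13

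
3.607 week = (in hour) 606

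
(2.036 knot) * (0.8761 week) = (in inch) 2.185e+07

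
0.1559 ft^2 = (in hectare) 1.448e-06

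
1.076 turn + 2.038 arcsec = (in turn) 1.076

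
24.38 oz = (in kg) 0.6912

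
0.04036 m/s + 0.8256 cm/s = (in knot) 0.0945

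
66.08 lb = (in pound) 66.08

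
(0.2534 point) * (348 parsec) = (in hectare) 9.599e+10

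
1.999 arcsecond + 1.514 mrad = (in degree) 0.0873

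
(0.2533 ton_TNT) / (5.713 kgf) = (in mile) 1.175e+04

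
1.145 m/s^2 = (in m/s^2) 1.145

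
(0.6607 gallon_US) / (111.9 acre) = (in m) 5.523e-09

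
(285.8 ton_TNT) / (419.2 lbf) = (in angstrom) 6.413e+18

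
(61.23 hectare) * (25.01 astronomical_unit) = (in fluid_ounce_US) 7.746e+22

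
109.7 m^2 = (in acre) 0.02711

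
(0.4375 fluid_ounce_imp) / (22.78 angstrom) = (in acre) 1.348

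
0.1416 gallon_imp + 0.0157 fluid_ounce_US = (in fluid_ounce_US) 21.78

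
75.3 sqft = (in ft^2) 75.3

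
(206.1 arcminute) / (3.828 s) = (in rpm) 0.1496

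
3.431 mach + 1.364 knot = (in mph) 2615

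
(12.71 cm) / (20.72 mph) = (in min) 0.0002287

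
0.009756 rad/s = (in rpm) 0.09316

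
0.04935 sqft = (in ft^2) 0.04935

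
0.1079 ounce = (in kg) 0.003059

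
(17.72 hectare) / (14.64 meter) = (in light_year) 1.279e-12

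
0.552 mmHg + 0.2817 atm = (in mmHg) 214.6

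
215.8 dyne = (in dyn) 215.8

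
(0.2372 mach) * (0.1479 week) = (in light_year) 7.636e-10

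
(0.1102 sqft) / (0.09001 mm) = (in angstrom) 1.137e+12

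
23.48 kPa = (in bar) 0.2348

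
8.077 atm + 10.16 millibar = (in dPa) 8.194e+06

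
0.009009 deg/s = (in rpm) 0.001502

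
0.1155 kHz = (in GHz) 1.155e-07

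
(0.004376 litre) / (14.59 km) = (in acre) 7.411e-14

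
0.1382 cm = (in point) 3.917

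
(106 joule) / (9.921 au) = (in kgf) 7.283e-12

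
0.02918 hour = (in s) 105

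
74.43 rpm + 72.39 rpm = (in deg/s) 880.9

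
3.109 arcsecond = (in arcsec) 3.109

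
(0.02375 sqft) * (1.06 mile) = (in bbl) 23.67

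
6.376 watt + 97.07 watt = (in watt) 103.4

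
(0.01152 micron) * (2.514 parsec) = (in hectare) 8.937e+04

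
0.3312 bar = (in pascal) 3.312e+04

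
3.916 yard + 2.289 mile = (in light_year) 3.898e-13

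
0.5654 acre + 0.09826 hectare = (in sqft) 3.521e+04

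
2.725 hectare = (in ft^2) 2.933e+05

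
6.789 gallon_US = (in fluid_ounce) 869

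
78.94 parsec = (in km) 2.436e+15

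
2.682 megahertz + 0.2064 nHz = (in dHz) 2.682e+07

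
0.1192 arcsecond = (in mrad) 0.0005779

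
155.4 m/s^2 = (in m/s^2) 155.4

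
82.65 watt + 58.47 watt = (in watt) 141.1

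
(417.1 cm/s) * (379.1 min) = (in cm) 9.487e+06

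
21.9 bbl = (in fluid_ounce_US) 1.177e+05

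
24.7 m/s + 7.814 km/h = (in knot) 52.23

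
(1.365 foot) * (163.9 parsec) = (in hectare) 2.104e+14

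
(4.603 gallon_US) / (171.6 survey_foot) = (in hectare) 3.331e-08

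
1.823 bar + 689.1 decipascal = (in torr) 1368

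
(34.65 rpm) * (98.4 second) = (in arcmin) 1.227e+06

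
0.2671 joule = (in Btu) 0.0002532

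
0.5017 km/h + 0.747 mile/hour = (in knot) 0.92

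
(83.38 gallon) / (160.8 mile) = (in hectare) 1.22e-10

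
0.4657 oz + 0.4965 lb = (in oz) 8.41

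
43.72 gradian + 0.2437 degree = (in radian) 0.691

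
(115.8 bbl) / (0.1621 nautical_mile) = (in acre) 1.515e-05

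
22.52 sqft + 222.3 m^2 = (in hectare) 0.02244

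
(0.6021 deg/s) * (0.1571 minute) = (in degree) 5.675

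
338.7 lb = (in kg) 153.6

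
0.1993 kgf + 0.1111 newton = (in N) 2.066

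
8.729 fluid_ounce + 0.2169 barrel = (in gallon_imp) 7.642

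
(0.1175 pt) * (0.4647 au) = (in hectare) 288.2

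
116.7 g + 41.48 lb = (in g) 1.893e+04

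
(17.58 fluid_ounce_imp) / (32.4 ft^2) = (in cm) 0.01659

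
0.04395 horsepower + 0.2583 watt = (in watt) 33.03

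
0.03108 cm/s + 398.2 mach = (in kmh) 4.881e+05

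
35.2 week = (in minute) 3.548e+05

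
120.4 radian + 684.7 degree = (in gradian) 8426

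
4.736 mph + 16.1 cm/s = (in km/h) 8.201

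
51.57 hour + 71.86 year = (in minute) 3.777e+07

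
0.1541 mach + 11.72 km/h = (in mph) 124.7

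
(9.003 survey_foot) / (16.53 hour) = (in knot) 8.964e-05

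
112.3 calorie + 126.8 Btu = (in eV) 8.379e+23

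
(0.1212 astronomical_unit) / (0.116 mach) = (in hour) 1.275e+05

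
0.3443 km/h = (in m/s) 0.09564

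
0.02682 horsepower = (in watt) 20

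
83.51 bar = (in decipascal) 8.351e+07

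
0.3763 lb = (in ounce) 6.021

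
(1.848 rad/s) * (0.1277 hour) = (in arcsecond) 1.752e+08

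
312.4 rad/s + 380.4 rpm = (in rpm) 3364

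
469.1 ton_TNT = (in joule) 1.963e+12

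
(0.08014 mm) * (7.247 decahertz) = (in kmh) 0.02091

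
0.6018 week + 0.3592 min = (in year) 0.01154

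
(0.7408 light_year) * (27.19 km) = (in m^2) 1.906e+20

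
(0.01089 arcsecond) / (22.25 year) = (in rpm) 7.185e-16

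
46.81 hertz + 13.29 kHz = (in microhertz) 1.334e+10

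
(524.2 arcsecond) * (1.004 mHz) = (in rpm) 2.437e-05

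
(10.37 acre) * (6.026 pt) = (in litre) 8.921e+04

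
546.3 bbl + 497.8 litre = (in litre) 8.735e+04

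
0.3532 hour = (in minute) 21.19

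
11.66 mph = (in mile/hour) 11.66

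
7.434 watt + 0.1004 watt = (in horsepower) 0.0101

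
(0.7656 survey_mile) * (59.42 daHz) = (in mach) 2150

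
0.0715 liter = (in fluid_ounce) 2.418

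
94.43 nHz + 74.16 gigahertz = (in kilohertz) 7.416e+07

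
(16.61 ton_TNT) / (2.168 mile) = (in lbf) 4.478e+06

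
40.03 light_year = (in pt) 1.074e+21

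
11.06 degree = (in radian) 0.193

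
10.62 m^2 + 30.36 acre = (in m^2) 1.229e+05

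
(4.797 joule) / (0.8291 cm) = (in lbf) 130.1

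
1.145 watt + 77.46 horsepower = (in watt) 5.776e+04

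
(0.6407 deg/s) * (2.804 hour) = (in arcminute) 3.88e+05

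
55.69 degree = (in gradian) 61.88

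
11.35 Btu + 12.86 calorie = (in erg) 1.203e+11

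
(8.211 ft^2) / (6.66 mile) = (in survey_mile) 4.422e-08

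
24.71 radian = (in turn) 3.933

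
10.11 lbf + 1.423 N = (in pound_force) 10.43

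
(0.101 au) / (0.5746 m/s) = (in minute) 4.383e+08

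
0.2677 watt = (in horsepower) 0.000359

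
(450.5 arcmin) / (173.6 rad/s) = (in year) 2.394e-11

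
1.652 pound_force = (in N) 7.348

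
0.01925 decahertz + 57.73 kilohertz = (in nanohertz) 5.773e+13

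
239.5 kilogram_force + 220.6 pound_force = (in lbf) 748.6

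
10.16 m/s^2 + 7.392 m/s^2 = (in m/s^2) 17.55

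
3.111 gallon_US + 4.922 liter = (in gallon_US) 4.411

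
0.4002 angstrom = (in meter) 4.002e-11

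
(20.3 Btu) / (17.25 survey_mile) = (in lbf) 0.1734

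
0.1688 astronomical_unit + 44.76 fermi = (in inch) 9.942e+11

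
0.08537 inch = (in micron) 2168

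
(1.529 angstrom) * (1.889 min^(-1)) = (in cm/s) 4.814e-10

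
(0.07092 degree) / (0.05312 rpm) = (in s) 0.2225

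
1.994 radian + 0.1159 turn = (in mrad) 2722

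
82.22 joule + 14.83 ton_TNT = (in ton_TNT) 14.83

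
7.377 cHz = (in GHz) 7.377e-11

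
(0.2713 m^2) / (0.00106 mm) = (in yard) 2.799e+05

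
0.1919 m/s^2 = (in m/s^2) 0.1919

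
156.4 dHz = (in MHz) 1.564e-05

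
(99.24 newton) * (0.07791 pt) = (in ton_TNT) 6.519e-13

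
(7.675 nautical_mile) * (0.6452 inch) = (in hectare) 0.02329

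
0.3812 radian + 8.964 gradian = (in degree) 29.91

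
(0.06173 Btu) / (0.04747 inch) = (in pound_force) 1.214e+04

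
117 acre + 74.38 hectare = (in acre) 300.8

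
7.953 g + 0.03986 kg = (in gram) 47.81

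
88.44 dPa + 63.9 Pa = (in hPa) 0.7274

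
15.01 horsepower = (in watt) 1.119e+04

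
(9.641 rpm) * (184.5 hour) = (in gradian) 4.269e+07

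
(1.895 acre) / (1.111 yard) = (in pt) 2.14e+07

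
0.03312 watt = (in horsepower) 4.441e-05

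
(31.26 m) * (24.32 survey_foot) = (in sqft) 2494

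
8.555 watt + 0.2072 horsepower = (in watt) 163.1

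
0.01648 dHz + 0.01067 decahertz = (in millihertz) 108.3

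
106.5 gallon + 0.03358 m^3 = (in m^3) 0.4367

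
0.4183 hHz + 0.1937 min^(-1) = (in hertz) 41.83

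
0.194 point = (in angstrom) 6.844e+05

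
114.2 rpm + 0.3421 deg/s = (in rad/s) 11.96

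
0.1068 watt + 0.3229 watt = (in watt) 0.4297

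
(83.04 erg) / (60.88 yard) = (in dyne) 0.01492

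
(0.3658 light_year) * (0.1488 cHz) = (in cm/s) 5.15e+14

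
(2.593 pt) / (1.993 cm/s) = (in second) 0.0459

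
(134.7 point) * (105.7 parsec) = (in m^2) 1.55e+17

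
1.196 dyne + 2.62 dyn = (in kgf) 3.891e-06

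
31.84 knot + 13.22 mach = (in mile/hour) 1.011e+04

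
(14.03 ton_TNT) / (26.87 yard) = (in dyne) 2.389e+14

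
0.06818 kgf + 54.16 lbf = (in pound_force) 54.31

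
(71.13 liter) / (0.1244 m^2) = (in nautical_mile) 0.0003087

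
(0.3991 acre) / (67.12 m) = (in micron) 2.406e+07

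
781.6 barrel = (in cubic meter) 124.3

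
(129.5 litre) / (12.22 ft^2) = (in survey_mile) 7.088e-05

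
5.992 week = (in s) 3.624e+06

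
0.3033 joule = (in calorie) 0.07249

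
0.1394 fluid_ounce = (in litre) 0.004123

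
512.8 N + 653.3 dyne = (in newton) 512.8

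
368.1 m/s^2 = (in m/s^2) 368.1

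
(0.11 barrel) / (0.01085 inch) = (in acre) 0.01568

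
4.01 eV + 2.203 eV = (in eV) 6.213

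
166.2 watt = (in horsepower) 0.2229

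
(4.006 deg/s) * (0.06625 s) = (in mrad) 4.632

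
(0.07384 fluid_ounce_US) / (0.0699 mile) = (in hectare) 1.941e-12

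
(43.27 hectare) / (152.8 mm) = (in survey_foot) 9.291e+06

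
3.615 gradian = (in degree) 3.254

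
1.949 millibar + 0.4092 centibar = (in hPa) 6.041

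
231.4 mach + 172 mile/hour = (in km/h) 2.839e+05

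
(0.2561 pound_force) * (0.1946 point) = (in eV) 4.881e+14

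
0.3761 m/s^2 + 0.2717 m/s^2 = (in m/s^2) 0.6478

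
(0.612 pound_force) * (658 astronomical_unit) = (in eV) 1.673e+33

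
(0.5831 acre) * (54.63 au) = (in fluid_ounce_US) 6.521e+20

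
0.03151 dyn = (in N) 3.151e-07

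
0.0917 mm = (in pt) 0.2599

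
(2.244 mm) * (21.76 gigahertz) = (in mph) 1.092e+08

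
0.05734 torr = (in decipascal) 76.45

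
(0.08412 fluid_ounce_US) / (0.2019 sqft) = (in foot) 0.0004351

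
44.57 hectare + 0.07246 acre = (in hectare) 44.6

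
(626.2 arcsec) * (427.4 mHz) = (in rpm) 0.01239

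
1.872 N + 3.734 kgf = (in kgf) 3.925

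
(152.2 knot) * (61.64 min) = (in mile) 179.9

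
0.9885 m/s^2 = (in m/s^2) 0.9885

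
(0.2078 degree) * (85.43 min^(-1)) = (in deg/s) 0.2959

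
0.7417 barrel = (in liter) 117.9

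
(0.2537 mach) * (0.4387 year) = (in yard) 1.307e+09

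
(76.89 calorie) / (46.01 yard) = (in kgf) 0.7797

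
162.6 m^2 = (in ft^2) 1750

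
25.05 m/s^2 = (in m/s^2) 25.05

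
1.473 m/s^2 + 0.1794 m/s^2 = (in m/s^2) 1.652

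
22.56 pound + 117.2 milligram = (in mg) 1.023e+07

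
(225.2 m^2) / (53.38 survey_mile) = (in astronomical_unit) 1.752e-14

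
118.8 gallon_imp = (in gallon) 142.7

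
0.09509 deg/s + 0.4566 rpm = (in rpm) 0.4724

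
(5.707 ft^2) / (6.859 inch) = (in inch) 119.8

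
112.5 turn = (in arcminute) 2.43e+06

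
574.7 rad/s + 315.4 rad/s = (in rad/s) 890.1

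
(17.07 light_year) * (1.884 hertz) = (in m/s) 3.043e+17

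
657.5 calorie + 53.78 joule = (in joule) 2805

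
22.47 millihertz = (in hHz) 0.0002247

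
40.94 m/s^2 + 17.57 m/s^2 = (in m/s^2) 58.51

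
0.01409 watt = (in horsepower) 1.89e-05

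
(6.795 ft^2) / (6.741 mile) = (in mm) 0.05819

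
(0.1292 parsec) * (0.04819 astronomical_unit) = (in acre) 7.102e+21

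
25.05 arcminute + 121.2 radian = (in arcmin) 4.167e+05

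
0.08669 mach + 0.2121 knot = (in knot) 57.59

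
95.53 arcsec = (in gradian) 0.02948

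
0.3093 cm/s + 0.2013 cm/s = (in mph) 0.01142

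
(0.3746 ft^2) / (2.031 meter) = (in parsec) 5.553e-19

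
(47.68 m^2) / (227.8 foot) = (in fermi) 6.867e+14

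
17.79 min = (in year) 3.385e-05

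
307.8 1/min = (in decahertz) 0.513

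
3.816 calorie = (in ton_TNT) 3.816e-09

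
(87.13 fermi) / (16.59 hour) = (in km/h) 5.252e-18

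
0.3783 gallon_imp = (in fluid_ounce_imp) 60.53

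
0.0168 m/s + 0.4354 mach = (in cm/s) 1.483e+04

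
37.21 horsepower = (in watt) 2.775e+04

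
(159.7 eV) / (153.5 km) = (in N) 1.667e-22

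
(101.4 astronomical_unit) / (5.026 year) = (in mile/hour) 2.141e+05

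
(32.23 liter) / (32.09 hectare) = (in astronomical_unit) 6.714e-19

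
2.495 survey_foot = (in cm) 76.05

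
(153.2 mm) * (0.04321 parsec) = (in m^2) 2.043e+14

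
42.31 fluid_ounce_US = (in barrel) 0.00787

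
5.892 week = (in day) 41.24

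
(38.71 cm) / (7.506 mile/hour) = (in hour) 3.205e-05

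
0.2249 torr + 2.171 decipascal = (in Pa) 30.2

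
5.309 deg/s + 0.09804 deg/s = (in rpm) 0.9012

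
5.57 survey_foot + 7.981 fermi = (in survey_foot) 5.57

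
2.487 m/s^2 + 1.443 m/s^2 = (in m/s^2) 3.93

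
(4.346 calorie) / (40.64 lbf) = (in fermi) 1.006e+14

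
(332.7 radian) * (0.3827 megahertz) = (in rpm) 1.216e+09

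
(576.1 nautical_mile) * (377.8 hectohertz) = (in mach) 1.184e+08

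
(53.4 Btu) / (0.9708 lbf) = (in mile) 8.107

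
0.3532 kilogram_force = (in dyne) 3.464e+05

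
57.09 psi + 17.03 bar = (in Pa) 2.097e+06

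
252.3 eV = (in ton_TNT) 9.661e-27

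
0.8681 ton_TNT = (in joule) 3.632e+09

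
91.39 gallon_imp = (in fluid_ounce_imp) 1.462e+04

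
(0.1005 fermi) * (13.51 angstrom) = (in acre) 3.355e-29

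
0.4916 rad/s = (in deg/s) 28.17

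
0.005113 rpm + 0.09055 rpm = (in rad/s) 0.01002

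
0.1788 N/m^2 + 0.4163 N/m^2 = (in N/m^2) 0.5951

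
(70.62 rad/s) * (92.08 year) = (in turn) 3.264e+10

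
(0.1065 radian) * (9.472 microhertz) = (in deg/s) 5.78e-05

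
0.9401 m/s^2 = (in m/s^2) 0.9401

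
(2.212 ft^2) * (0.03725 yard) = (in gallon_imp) 1.54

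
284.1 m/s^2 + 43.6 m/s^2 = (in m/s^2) 327.7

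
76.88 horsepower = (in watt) 5.733e+04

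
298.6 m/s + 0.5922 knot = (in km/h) 1076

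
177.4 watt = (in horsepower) 0.2379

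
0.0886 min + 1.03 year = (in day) 376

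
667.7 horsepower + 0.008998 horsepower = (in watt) 4.979e+05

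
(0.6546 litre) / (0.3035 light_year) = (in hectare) 2.28e-23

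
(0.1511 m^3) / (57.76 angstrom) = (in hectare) 2616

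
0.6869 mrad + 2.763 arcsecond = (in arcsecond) 144.4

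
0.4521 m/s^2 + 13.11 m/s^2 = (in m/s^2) 13.56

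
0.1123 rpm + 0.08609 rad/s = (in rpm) 0.9344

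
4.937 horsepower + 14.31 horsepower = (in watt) 1.435e+04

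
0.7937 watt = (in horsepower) 0.001064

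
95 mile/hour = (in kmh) 152.9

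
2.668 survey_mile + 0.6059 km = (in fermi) 4.9e+18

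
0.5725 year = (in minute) 3.009e+05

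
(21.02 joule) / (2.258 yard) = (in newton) 10.18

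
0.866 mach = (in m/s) 294.9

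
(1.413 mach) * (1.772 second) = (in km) 0.8526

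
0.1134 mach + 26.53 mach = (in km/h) 3.266e+04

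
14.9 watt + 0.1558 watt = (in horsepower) 0.02019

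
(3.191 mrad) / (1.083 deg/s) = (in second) 0.1688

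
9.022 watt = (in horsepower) 0.0121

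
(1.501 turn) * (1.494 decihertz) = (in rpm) 13.45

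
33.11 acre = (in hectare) 13.4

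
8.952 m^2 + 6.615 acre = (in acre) 6.617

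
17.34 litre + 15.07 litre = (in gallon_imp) 7.129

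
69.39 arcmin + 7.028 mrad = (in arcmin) 93.55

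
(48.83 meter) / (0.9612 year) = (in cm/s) 0.0001611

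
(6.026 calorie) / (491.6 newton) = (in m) 0.05129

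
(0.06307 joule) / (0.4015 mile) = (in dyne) 9.761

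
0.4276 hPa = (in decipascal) 427.6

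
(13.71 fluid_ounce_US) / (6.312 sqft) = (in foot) 0.002268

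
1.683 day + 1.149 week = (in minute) 1.401e+04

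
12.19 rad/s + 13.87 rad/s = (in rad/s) 26.06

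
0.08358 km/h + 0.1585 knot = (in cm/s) 10.48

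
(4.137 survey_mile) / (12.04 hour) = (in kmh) 0.553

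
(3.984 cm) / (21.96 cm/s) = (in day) 2.1e-06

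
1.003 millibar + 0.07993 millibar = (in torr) 0.8123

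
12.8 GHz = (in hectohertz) 1.28e+08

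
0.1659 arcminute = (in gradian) 0.003072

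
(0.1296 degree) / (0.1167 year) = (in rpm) 5.869e-09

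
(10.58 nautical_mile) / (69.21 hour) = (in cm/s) 7.864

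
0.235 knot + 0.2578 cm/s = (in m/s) 0.1235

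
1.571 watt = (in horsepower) 0.002107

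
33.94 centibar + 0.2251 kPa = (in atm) 0.3372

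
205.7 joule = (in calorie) 49.16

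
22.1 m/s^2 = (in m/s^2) 22.1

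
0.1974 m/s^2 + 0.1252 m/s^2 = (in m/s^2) 0.3226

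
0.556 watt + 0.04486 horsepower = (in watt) 34.01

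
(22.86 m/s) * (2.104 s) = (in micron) 4.81e+07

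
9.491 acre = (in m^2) 3.841e+04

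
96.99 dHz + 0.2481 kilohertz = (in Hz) 257.8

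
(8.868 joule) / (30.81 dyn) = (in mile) 17.88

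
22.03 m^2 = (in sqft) 237.1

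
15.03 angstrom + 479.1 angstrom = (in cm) 4.941e-06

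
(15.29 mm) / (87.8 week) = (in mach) 8.456e-13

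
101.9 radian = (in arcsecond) 2.102e+07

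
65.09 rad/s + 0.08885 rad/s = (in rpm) 622.4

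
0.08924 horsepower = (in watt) 66.55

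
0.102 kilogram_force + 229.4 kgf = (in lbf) 506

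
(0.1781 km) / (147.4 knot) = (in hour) 0.0006524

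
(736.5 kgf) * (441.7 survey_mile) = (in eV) 3.204e+28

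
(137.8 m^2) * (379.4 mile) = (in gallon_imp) 1.851e+10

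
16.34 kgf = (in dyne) 1.602e+07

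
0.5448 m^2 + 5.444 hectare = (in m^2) 5.444e+04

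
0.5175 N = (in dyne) 5.175e+04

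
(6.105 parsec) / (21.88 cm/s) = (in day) 9.965e+12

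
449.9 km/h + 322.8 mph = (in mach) 0.7908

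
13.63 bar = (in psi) 197.7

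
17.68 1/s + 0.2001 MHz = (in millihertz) 2.001e+08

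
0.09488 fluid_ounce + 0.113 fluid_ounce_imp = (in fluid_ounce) 0.2034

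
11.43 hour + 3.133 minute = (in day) 0.4784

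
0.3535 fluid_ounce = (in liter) 0.01045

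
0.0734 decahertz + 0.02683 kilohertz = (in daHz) 2.756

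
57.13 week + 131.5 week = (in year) 3.618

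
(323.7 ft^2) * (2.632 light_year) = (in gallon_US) 1.978e+20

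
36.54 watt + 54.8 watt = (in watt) 91.34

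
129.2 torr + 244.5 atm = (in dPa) 2.479e+08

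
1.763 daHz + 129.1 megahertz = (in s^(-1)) 1.291e+08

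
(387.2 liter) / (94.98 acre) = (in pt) 0.002856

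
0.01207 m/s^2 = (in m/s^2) 0.01207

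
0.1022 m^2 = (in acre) 2.525e-05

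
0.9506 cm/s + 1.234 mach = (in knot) 816.8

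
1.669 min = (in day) 0.001159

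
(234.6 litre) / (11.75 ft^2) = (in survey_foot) 0.7051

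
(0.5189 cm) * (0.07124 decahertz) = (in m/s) 0.003697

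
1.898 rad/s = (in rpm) 18.12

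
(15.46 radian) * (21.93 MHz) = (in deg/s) 1.943e+10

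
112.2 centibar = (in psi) 16.27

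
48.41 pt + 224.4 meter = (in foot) 736.3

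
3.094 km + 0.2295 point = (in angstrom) 3.094e+13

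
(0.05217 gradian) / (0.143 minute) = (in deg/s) 0.005472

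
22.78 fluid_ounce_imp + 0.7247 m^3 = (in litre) 725.3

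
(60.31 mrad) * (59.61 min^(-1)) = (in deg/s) 3.433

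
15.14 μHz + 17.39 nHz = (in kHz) 1.516e-08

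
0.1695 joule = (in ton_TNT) 4.051e-11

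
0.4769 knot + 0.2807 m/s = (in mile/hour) 1.177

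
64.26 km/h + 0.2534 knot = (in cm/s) 1798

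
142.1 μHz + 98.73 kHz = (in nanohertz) 9.873e+13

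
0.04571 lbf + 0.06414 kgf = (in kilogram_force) 0.08487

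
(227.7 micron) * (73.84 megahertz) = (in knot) 3.268e+04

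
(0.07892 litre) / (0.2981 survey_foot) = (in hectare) 8.686e-08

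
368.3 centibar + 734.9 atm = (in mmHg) 5.613e+05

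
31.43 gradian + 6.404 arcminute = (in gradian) 31.55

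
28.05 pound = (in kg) 12.72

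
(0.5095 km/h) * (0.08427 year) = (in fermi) 3.761e+20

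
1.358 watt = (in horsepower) 0.001821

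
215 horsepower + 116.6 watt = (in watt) 1.604e+05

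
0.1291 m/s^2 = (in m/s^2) 0.1291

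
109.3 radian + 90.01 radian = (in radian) 199.3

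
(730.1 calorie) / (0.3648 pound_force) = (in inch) 7.411e+04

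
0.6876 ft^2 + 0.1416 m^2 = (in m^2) 0.2055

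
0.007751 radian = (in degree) 0.4441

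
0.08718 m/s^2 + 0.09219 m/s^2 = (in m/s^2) 0.1794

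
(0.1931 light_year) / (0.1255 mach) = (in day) 4.948e+08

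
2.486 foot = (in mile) 0.0004708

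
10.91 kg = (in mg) 1.091e+07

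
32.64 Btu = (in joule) 3.444e+04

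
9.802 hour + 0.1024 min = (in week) 0.05836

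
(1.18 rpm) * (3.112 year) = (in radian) 1.213e+07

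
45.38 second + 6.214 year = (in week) 324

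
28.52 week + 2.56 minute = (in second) 1.725e+07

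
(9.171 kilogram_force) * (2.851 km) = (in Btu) 243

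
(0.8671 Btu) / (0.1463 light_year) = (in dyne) 6.61e-08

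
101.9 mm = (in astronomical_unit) 6.812e-13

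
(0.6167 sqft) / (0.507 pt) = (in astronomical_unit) 2.141e-09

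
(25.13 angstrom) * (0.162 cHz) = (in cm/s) 4.071e-10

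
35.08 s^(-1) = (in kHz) 0.03508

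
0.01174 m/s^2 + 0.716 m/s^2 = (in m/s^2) 0.7277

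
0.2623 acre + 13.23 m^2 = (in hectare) 0.1075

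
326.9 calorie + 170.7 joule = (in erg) 1.538e+10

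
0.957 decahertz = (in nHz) 9.57e+09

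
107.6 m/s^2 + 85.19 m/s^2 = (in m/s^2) 192.8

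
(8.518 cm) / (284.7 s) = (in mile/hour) 0.0006693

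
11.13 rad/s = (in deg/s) 637.7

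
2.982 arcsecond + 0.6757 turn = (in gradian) 270.3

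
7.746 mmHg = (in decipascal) 1.033e+04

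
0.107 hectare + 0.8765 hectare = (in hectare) 0.9835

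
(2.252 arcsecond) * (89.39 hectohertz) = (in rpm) 0.932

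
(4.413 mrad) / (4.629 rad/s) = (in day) 1.103e-08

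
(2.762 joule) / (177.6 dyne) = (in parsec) 5.04e-14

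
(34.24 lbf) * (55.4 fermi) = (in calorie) 2.017e-12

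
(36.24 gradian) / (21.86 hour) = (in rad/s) 7.234e-06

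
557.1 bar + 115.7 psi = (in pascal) 5.651e+07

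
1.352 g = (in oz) 0.04769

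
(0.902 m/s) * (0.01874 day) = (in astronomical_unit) 9.763e-09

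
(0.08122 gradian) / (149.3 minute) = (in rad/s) 1.424e-07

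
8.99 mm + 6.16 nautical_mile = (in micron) 1.141e+10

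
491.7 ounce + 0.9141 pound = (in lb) 31.65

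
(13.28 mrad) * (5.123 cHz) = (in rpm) 0.006497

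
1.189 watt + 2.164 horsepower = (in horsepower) 2.166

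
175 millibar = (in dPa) 1.75e+05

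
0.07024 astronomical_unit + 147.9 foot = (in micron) 1.051e+16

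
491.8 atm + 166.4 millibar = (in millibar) 4.985e+05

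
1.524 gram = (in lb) 0.00336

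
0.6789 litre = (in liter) 0.6789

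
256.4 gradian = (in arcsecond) 8.307e+05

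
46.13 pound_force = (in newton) 205.2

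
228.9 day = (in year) 0.6271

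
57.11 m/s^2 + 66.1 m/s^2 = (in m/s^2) 123.2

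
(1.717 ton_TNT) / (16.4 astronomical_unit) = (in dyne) 292.8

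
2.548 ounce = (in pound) 0.1593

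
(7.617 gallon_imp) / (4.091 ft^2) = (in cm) 9.111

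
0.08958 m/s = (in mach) 0.0002631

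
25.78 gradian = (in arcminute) 1392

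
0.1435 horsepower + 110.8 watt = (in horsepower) 0.2921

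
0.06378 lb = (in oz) 1.02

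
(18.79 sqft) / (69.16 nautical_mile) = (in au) 9.11e-17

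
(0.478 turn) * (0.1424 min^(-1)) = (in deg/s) 0.4084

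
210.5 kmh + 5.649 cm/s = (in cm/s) 5853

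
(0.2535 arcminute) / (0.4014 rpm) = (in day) 2.03e-08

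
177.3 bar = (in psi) 2572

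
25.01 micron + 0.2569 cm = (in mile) 1.612e-06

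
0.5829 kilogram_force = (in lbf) 1.285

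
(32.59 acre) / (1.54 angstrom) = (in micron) 8.564e+20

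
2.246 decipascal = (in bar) 2.246e-06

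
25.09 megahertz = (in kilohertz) 2.509e+04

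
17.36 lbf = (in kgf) 7.874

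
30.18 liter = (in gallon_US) 7.973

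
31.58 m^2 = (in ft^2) 339.9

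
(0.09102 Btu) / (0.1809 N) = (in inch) 2.09e+04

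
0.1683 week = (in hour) 28.27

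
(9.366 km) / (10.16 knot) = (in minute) 29.87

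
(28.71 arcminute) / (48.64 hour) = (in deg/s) 2.733e-06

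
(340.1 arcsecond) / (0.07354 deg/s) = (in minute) 0.02141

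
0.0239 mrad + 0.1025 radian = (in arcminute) 352.5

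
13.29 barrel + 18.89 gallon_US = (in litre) 2184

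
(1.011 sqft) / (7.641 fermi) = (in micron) 1.229e+19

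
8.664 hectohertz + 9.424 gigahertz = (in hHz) 9.424e+07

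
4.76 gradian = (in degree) 4.284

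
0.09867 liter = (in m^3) 9.867e-05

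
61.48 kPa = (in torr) 461.1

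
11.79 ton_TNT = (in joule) 4.933e+10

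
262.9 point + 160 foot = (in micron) 4.886e+07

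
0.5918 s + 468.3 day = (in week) 66.9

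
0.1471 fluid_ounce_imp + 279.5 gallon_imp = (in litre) 1271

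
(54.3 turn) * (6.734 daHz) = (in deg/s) 1.316e+06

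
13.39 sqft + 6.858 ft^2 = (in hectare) 0.0001881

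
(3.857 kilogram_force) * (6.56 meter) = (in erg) 2.481e+09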